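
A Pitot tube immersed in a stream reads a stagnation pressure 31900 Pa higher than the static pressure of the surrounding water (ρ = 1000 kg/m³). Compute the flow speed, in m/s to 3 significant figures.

v = 7.99 m/s

At the stagnation point the flow is brought to rest, so Bernoulli gives P_stag − P_static = ½ρv².
v = √(2ΔP/ρ) = √(2·31900/1000) = 7.99 m/s.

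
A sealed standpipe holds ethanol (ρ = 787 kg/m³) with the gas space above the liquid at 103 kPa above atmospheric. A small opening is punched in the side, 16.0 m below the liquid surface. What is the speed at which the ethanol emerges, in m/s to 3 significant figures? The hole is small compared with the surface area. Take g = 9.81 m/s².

v ≈ 24.0 m/s

Take point 1 at the surface (v₁ ≈ 0) and point 2 at the hole (at atmospheric pressure). Bernoulli: P₁ + ρg h = P_atm + ½ρv₂².
With P₁ − P_atm = 103000 Pa, v₂ = √(2gh + 2ΔP/ρ) = √(2·9.81·16.0 + 2·103000/787) = 24.0 m/s.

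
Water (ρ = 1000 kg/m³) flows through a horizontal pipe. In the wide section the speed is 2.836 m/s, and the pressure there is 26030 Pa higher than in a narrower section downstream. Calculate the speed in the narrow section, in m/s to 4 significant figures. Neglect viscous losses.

With h₁ = h₂, rearranging Bernoulli gives v₂ = √(v₁² + 2ΔP/ρ).
v₂ = √(2.836² + 2·26030/1000) = √(8.043 + 52.06) = 7.753 m/s.

v₂ ≈ 7.753 m/s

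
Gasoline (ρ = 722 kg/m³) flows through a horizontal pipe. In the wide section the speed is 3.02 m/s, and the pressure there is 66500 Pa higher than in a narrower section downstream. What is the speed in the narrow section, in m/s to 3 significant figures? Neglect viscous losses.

v₂ = 13.9 m/s

With h₁ = h₂, rearranging Bernoulli gives v₂ = √(v₁² + 2ΔP/ρ).
v₂ = √(3.02² + 2·66500/722) = √(9.12 + 184) = 13.9 m/s.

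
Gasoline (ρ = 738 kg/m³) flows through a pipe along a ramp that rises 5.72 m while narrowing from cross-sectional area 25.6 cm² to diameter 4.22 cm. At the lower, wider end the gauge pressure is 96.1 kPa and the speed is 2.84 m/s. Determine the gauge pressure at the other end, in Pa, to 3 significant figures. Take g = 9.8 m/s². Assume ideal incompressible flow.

P₂ = 47700 Pa

Mass conservation (A₁v₁ = A₂v₂) gives v₂ = 2.84 × 25.6/14.0 = 5.20 m/s.
Bernoulli: P₁ + ½ρv₁² + ρg h₁ = P₂ + ½ρv₂² + ρg h₂, so P₂ = P₁ + ½ρ(v₁² − v₂²) − ρg(h₂ − h₁).
P₂ = 96100 + ½·738·(2.84² − 5.20²) − 738·9.8·(+5.72) = 96100 + (-6990) − (41400) = 47700 Pa.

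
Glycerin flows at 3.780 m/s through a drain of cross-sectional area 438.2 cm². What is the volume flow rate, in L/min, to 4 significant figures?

Q = A·v = 0.04382 m² × 3.780 m/s = 0.1656 m³/s.
Converting: 0.1656 m³/s × 60000 = 9938 L/min.

Q ≈ 9938 L/min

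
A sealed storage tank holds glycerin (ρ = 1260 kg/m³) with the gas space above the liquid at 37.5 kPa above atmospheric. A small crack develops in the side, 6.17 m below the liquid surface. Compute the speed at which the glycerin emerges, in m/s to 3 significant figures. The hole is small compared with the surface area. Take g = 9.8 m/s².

Take point 1 at the surface (v₁ ≈ 0) and point 2 at the hole (at atmospheric pressure). Bernoulli: P₁ + ρg h = P_atm + ½ρv₂².
With P₁ − P_atm = 37500 Pa, v₂ = √(2gh + 2ΔP/ρ) = √(2·9.8·6.17 + 2·37500/1260) = 13.4 m/s.

v = 13.4 m/s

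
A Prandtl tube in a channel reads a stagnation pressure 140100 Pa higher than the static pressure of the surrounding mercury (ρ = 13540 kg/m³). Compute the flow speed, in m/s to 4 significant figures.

At the stagnation point the flow is brought to rest, so Bernoulli gives P_stag − P_static = ½ρv².
v = √(2ΔP/ρ) = √(2·140100/13540) = 4.549 m/s.

v ≈ 4.549 m/s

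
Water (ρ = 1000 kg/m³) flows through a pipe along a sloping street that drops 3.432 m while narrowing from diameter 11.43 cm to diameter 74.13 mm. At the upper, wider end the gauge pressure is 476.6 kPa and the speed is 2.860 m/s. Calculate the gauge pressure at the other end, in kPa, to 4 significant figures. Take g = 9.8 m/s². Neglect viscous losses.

491.2 kPa

The volume flow rate is constant, so v₂ = (A₁/A₂)v₁ = (102.6/43.16)·2.860 = 6.799 m/s.
Bernoulli: P₁ + ½ρv₁² + ρg h₁ = P₂ + ½ρv₂² + ρg h₂, so P₂ = P₁ + ½ρ(v₁² − v₂²) − ρg(h₂ − h₁).
P₂ = 476600 + ½·1000·(2.860² − 6.799²) − 1000·9.8·(−3.432) = 476600 + (-19030) − (-33630) = 491200 Pa.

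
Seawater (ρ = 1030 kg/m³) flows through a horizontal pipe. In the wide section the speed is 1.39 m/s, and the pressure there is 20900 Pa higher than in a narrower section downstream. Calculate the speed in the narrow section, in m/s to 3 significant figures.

Horizontal Bernoulli: P₁ + ½ρv₁² = P₂ + ½ρv₂², so v₂² = v₁² + 2(P₁ − P₂)/ρ.
v₂ = √(1.39² + 2·20900/1030) = √(1.93 + 40.6) = 6.52 m/s.

6.52 m/s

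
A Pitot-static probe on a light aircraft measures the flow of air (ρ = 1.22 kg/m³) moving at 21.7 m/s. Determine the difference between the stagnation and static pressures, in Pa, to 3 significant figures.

ΔP ≈ 287 Pa

At the stagnation point the flow is brought to rest, so Bernoulli gives P_stag − P_static = ½ρv².
ΔP = ½·1.22·21.7² = 287 Pa.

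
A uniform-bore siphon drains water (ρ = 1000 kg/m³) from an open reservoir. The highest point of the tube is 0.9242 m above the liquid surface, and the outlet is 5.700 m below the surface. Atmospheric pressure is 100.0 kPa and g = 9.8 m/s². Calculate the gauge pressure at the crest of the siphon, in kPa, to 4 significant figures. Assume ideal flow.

From the surface to the outlet (both open to atmosphere, surface at rest): v = √(2g·h_out) = √(2·9.8·5.700) = 10.57 m/s.
The bore is uniform, so the speed at the crest is the same v. Bernoulli surface→crest: P_atm = P_top + ½ρv² + ρg·h_top.
P_top = 100000 − ½·1000·10.57² − 1000·9.8·0.9242 = 35080 Pa. So P_gauge = P_top − P_atm = -64920 Pa.

-64.92 kPa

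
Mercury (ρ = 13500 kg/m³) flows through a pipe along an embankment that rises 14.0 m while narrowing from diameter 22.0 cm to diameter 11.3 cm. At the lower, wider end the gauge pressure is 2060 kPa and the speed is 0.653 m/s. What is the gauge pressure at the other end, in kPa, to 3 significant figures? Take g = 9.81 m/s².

167 kPa

By continuity, v₂ = v₁·A₁/A₂ = 0.653·(380/100) = 2.48 m/s.
Applying Bernoulli between the two ends and solving for P₂: P₂ = P₁ + ½ρ(v₁² − v₂²) − ρgΔh.
P₂ = 2060000 + ½·13500·(0.653² − 2.48²) − 13500·9.81·(+14.0) = 2060000 + (-38500) − (1850000) = 167000 Pa.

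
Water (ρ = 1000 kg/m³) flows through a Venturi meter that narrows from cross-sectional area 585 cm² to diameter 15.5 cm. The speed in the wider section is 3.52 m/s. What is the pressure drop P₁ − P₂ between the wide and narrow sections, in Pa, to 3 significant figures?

The volume flow rate is constant, so v₂ = (A₁/A₂)v₁ = (585/189)·3.52 = 10.9 m/s.
The pipe is horizontal, so Bernoulli reduces to P₁ + ½ρv₁² = P₂ + ½ρv₂².
P₁ − P₂ = ½·1000·(10.9² − 3.52²) = ½·1000·107 = 53400 Pa.

53400 Pa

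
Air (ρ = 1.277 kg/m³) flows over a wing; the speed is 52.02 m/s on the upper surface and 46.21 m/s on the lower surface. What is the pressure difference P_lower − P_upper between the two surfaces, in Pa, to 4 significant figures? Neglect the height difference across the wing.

ΔP ≈ 364.4 Pa

The pressure is lower where the speed is higher: ΔP = ½ρ(v_up² − v_low²).
ΔP = ½·1.277·(52.02² − 46.21²) = 364.4 Pa.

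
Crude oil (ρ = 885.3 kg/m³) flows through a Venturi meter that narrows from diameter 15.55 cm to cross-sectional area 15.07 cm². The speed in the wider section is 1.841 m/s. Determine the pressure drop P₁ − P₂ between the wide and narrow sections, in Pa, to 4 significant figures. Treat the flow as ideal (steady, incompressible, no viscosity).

Mass conservation (A₁v₁ = A₂v₂) gives v₂ = 1.841 × 189.9/15.07 = 23.20 m/s.
With no height change, Bernoulli's equation is P₁ + ½ρv₁² = P₂ + ½ρv₂².
P₁ − P₂ = ½·885.3·(23.20² − 1.841²) = ½·885.3·534.9 = 236800 Pa.

ΔP ≈ 236800 Pa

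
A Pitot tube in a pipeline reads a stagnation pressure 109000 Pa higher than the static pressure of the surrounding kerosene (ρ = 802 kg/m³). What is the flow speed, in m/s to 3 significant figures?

Bernoulli between the free stream and the stagnation point: ½ρv² = P_stag − P_static.
v = √(2ΔP/ρ) = √(2·109000/802) = 16.5 m/s.

v ≈ 16.5 m/s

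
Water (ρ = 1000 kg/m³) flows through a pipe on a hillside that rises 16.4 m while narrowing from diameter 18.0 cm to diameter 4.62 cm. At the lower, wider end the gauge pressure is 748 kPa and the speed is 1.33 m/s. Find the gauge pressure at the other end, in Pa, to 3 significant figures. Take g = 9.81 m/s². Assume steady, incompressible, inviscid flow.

By continuity, v₂ = v₁·A₁/A₂ = 1.33·(254/16.8) = 20.2 m/s.
Applying Bernoulli between the two ends and solving for P₂: P₂ = P₁ + ½ρ(v₁² − v₂²) − ρgΔh.
P₂ = 748000 + ½·1000·(1.33² − 20.2²) − 1000·9.81·(+16.4) = 748000 + (-203000) − (161000) = 384000 Pa.

P₂ = 384000 Pa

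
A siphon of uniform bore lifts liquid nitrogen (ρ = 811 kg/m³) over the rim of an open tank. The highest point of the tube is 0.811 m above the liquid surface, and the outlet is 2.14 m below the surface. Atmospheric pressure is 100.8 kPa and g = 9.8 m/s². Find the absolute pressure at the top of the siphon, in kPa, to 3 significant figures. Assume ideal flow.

P_top ≈ 77.3 kPa

Bernoulli surface→outlet gives ½v² = g·h_out, so v = √(2·9.8·2.14) = 6.48 m/s.
With constant cross-section the crest speed equals v; applying Bernoulli from the surface up to the crest, P_top = P_atm − ½ρv² − ρg·h_top.
P_top = 100800 − ½·811·6.48² − 811·9.8·0.811 = 77300 Pa.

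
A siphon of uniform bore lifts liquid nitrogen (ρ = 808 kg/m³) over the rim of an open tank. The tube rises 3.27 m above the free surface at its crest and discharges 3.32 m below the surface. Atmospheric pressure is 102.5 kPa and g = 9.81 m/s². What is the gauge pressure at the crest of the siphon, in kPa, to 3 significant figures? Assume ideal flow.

The outlet speed comes from Torricelli: v = √(2g·3.32) = 8.07 m/s.
The bore is uniform, so the speed at the crest is the same v. Bernoulli surface→crest: P_atm = P_top + ½ρv² + ρg·h_top.
P_top = 102500 − ½·808·8.07² − 808·9.81·3.27 = 50300 Pa. So P_gauge = P_top − P_atm = -52200 Pa.

P_gauge ≈ -52.2 kPa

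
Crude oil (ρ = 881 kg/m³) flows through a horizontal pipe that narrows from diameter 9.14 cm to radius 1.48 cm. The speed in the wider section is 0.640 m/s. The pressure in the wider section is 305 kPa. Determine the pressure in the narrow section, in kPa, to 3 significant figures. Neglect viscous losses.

P₂ = 289 kPa

The volume flow rate is constant, so v₂ = (A₁/A₂)v₁ = (65.6/6.88)·0.640 = 6.10 m/s.
Along the horizontal streamline, P + ½ρv² is constant.
P₂ = P₁ − ½ρ(v₂² − v₁²) = 305000 − ½·881·(6.10² − 0.640²) = 305000 − 16200 = 289000 Pa.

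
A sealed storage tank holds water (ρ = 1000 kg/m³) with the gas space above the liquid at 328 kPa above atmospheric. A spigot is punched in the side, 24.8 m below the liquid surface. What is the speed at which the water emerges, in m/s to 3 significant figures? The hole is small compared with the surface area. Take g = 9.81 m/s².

Take point 1 at the surface (v₁ ≈ 0) and point 2 at the hole (at atmospheric pressure). Bernoulli: P₁ + ρg h = P_atm + ½ρv₂².
With P₁ − P_atm = 328000 Pa, v₂ = √(2gh + 2ΔP/ρ) = √(2·9.81·24.8 + 2·328000/1000) = 33.8 m/s.

v = 33.8 m/s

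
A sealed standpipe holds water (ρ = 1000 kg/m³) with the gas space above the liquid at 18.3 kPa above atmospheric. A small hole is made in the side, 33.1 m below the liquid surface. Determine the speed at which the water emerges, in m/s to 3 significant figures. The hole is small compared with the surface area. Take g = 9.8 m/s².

Take point 1 at the surface (v₁ ≈ 0) and point 2 at the hole (at atmospheric pressure). Bernoulli: P₁ + ρg h = P_atm + ½ρv₂².
With P₁ − P_atm = 18300 Pa, v₂ = √(2gh + 2ΔP/ρ) = √(2·9.8·33.1 + 2·18300/1000) = 26.2 m/s.

26.2 m/s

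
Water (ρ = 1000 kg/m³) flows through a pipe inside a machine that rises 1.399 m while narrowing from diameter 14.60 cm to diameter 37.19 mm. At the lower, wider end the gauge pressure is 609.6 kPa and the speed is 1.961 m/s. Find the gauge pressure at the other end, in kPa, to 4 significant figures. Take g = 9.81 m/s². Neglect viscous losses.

P₂ ≈ 141.1 kPa

Continuity gives A₁v₁ = A₂v₂, so v₂ = (167.4 cm²)/(10.86 cm²) × 1.961 m/s = 30.22 m/s.
Applying Bernoulli between the two ends and solving for P₂: P₂ = P₁ + ½ρ(v₁² − v₂²) − ρgΔh.
P₂ = 609600 + ½·1000·(1.961² − 30.22²) − 1000·9.81·(+1.399) = 609600 + (-454800) − (13720) = 141100 Pa.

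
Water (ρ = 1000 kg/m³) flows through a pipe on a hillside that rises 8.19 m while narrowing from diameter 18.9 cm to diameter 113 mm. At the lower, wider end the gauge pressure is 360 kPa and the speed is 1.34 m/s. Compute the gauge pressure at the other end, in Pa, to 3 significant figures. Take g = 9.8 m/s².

Continuity gives A₁v₁ = A₂v₂, so v₂ = (281 cm²)/(100 cm²) × 1.34 m/s = 3.75 m/s.
Applying Bernoulli between the two ends and solving for P₂: P₂ = P₁ + ½ρ(v₁² − v₂²) − ρgΔh.
P₂ = 360000 + ½·1000·(1.34² − 3.75²) − 1000·9.8·(+8.19) = 360000 + (-6130) − (80300) = 274000 Pa.

P₂ ≈ 274000 Pa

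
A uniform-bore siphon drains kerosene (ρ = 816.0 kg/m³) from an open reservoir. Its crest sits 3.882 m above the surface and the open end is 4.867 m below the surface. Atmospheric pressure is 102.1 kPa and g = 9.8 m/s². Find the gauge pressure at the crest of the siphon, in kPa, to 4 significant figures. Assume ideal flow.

P_gauge ≈ -69.96 kPa

From the surface to the outlet (both open to atmosphere, surface at rest): v = √(2g·h_out) = √(2·9.8·4.867) = 9.767 m/s.
The bore is uniform, so the speed at the crest is the same v. Bernoulli surface→crest: P_atm = P_top + ½ρv² + ρg·h_top.
P_top = 102100 − ½·816.0·9.767² − 816.0·9.8·3.882 = 32140 Pa. So P_gauge = P_top − P_atm = -69960 Pa.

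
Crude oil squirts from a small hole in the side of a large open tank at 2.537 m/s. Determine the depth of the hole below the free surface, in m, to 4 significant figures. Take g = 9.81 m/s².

h ≈ 0.3281 m

For a small hole in a large open tank, ½v² = gh, giving h = v²/(2g).
h = 2.537²/(2·9.81) = 6.436/19.62 = 0.3281 m.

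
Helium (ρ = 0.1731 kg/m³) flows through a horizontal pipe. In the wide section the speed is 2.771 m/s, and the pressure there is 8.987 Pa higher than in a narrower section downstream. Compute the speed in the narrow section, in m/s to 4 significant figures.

Horizontal Bernoulli: P₁ + ½ρv₁² = P₂ + ½ρv₂², so v₂² = v₁² + 2(P₁ − P₂)/ρ.
v₂ = √(2.771² + 2·8.987/0.1731) = √(7.678 + 103.8) = 10.56 m/s.

v₂ = 10.56 m/s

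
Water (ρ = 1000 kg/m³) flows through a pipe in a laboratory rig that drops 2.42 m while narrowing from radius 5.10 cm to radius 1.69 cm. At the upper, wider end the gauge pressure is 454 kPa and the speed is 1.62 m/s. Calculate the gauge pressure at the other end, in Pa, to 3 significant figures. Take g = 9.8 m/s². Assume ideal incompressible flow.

By continuity, v₂ = v₁·A₁/A₂ = 1.62·(81.7/8.97) = 14.8 m/s.
Applying Bernoulli between the two ends and solving for P₂: P₂ = P₁ + ½ρ(v₁² − v₂²) − ρgΔh.
P₂ = 454000 + ½·1000·(1.62² − 14.8²) − 1000·9.8·(−2.42) = 454000 + (-108000) − (-23700) = 370000 Pa.

P₂ = 370000 Pa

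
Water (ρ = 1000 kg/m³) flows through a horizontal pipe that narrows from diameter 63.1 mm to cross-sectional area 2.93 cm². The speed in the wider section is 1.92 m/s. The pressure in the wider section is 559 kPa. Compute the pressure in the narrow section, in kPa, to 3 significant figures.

Continuity gives A₁v₁ = A₂v₂, so v₂ = (31.3 cm²)/(2.93 cm²) × 1.92 m/s = 20.5 m/s.
Bernoulli (h₁ = h₂): P₁ − P₂ = ½ρ(v₂² − v₁²).
P₂ = P₁ − ½ρ(v₂² − v₁²) = 559000 − ½·1000·(20.5² − 1.92²) = 559000 − 208000 = 351000 Pa.

P₂ = 351 kPa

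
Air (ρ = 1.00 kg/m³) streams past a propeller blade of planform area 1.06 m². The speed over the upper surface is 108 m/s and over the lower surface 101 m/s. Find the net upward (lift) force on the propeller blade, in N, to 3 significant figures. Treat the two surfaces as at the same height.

F = 775 N

From P + ½ρv² = const at equal height, P_low − P_up = ½ρ(v_up² − v_low²).
ΔP = ½·1.00·(108² − 101²) = 732 Pa.
Lift = ΔP · A = 732 × 1.06 = 775 N.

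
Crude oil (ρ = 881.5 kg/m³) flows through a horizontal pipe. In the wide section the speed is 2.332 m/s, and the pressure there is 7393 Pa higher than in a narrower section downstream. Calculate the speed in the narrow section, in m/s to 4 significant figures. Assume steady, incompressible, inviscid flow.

v₂ = 4.713 m/s

With h₁ = h₂, rearranging Bernoulli gives v₂ = √(v₁² + 2ΔP/ρ).
v₂ = √(2.332² + 2·7393/881.5) = √(5.438 + 16.77) = 4.713 m/s.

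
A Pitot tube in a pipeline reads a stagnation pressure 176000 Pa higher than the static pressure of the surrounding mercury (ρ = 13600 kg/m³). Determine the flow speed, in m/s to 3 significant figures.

v = 5.09 m/s

Bernoulli between the free stream and the stagnation point: ½ρv² = P_stag − P_static.
v = √(2ΔP/ρ) = √(2·176000/13600) = 5.09 m/s.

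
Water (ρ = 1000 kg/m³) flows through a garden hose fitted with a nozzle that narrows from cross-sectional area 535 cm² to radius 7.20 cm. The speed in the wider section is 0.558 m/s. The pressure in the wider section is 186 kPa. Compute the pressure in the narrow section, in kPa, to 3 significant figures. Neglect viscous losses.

P₂ = 184 kPa

By continuity, v₂ = v₁·A₁/A₂ = 0.558·(535/163) = 1.83 m/s.
Bernoulli (h₁ = h₂): P₁ − P₂ = ½ρ(v₂² − v₁²).
P₂ = P₁ − ½ρ(v₂² − v₁²) = 186000 − ½·1000·(1.83² − 0.558²) = 186000 − 1520 = 184000 Pa.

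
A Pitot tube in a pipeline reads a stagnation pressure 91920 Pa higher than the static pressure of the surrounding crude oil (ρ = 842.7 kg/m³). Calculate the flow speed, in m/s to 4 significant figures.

v ≈ 14.77 m/s

The dynamic pressure equals the rise in static pressure at the stagnation point: ΔP = ½ρv².
v = √(2ΔP/ρ) = √(2·91920/842.7) = 14.77 m/s.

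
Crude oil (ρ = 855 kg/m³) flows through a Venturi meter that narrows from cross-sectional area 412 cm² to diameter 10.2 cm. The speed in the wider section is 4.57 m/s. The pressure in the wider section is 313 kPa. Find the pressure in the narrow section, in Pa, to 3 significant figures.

P₂ = 95000 Pa

Continuity gives A₁v₁ = A₂v₂, so v₂ = (412 cm²)/(81.7 cm²) × 4.57 m/s = 23.0 m/s.
With no height change, Bernoulli's equation is P₁ + ½ρv₁² = P₂ + ½ρv₂².
P₂ = P₁ − ½ρ(v₂² − v₁²) = 313000 − ½·855·(23.0² − 4.57²) = 313000 − 218000 = 95000 Pa.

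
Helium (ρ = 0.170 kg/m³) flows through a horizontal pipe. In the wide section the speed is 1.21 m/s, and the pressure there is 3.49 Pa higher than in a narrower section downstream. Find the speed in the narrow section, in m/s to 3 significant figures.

With h₁ = h₂, rearranging Bernoulli gives v₂ = √(v₁² + 2ΔP/ρ).
v₂ = √(1.21² + 2·3.49/0.170) = √(1.46 + 41.1) = 6.52 m/s.

6.52 m/s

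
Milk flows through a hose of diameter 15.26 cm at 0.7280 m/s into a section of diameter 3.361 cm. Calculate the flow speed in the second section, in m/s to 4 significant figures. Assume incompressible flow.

The volume flow rate is constant, so v₂ = (A₁/A₂)v₁ = (182.9/8.872)·0.7280 = 15.01 m/s.

v₂ = 15.01 m/s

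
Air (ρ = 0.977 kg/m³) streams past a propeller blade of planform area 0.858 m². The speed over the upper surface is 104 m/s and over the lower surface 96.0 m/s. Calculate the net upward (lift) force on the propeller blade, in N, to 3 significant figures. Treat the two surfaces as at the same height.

F = 671 N

With equal heights on the two surfaces, Bernoulli gives P_lower − P_upper = ½ρ(v_upper² − v_lower²).
ΔP = ½·0.977·(104² − 96.0²) = 782 Pa.
Lift = ΔP · A = 782 × 0.858 = 671 N.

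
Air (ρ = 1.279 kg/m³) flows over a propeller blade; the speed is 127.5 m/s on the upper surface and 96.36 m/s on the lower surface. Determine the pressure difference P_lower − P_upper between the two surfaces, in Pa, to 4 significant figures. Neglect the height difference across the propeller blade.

With negligible Δh, P + ½ρv² is constant, so P_low − P_up = ½ρ(v_up² − v_low²).
ΔP = ½·1.279·(127.5² − 96.36²) = 4458 Pa.

ΔP ≈ 4458 Pa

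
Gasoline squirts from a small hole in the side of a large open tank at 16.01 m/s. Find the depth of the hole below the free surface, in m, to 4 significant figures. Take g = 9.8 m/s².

h = 13.08 m

Inverting v = √(2gh) gives h = v² / 2g.
h = 16.01²/(2·9.8) = 256.3/19.60 = 13.08 m.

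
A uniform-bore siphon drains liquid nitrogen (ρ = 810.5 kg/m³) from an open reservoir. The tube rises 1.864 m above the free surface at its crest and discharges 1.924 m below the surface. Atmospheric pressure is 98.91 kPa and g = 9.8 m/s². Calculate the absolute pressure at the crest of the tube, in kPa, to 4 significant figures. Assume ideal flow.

The outlet speed comes from Torricelli: v = √(2g·1.924) = 6.141 m/s.
The bore is uniform, so the speed at the crest is the same v. Bernoulli surface→crest: P_atm = P_top + ½ρv² + ρg·h_top.
P_top = 98910 − ½·810.5·6.141² − 810.5·9.8·1.864 = 68820 Pa.

P_top ≈ 68.82 kPa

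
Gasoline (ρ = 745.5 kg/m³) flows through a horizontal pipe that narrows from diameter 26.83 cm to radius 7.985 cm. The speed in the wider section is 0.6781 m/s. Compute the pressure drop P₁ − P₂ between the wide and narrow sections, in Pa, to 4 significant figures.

By continuity, v₂ = v₁·A₁/A₂ = 0.6781·(565.4/200.3) = 1.914 m/s.
The pipe is horizontal, so Bernoulli reduces to P₁ + ½ρv₁² = P₂ + ½ρv₂².
P₁ − P₂ = ½·745.5·(1.914² − 0.6781²) = ½·745.5·3.203 = 1194 Pa.

ΔP = 1194 Pa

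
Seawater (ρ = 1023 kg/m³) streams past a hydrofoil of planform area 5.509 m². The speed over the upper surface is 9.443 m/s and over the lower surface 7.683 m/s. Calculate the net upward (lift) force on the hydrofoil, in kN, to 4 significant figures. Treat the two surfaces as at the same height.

F ≈ 84.94 kN

The faster flow above has the lower pressure; Bernoulli (same height) gives ΔP = ½ρ(v_up² − v_low²).
ΔP = ½·1023·(9.443² − 7.683²) = 15420 Pa.
Lift = ΔP · A = 15420 × 5.509 = 84940 N.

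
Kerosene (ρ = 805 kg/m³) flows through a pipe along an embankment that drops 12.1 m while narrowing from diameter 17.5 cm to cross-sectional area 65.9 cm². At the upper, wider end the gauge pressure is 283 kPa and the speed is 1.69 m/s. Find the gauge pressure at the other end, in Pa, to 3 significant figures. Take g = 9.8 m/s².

By continuity, v₂ = v₁·A₁/A₂ = 1.69·(241/65.9) = 6.17 m/s.
Bernoulli: P₁ + ½ρv₁² + ρg h₁ = P₂ + ½ρv₂² + ρg h₂, so P₂ = P₁ + ½ρ(v₁² − v₂²) − ρg(h₂ − h₁).
P₂ = 283000 + ½·805·(1.69² − 6.17²) − 805·9.8·(−12.1) = 283000 + (-14200) − (-95500) = 364000 Pa.

364000 Pa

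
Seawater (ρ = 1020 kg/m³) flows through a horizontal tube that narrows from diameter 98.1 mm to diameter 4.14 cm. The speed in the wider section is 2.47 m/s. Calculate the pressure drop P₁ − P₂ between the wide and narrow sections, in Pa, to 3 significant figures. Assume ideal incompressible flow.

ΔP = 95000 Pa

Continuity gives A₁v₁ = A₂v₂, so v₂ = (75.6 cm²)/(13.5 cm²) × 2.47 m/s = 13.9 m/s.
Along the horizontal streamline, P + ½ρv² is constant.
P₁ − P₂ = ½·1020·(13.9² − 2.47²) = ½·1020·186 = 95000 Pa.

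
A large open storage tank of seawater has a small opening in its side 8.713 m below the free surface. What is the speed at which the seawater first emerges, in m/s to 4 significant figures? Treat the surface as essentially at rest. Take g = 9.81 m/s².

Torricelli's result v = √(2gh) gives v = √(2·9.81·8.713) = 13.07 m/s.

v = 13.07 m/s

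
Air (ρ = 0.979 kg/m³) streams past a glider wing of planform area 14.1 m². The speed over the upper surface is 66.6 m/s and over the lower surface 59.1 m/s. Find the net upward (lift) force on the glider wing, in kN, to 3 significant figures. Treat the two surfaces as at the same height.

With equal heights on the two surfaces, Bernoulli gives P_lower − P_upper = ½ρ(v_upper² − v_lower²).
ΔP = ½·0.979·(66.6² − 59.1²) = 461 Pa.
Lift = ΔP · A = 461 × 14.1 = 6510 N.

F ≈ 6.51 kN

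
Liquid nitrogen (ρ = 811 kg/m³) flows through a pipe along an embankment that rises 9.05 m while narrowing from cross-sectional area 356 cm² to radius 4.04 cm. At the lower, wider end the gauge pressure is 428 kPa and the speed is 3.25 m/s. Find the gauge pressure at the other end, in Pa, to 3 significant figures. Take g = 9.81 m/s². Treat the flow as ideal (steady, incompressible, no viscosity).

The volume flow rate is constant, so v₂ = (A₁/A₂)v₁ = (356/51.3)·3.25 = 22.6 m/s.
Applying Bernoulli between the two ends and solving for P₂: P₂ = P₁ + ½ρ(v₁² − v₂²) − ρgΔh.
P₂ = 428000 + ½·811·(3.25² − 22.6²) − 811·9.81·(+9.05) = 428000 + (-202000) − (72000) = 154000 Pa.

P₂ = 154000 Pa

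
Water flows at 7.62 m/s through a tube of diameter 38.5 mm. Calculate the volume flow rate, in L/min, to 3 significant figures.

Q = 532 L/min

Q = A·v = 0.00116 m² × 7.62 m/s = 0.00887 m³/s.
Converting: 0.00887 m³/s × 60000 = 532 L/min.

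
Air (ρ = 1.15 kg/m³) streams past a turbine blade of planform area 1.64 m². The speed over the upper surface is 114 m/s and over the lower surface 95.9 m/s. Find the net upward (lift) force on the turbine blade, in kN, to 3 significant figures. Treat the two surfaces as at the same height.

From P + ½ρv² = const at equal height, P_low − P_up = ½ρ(v_up² − v_low²).
ΔP = ½·1.15·(114² − 95.9²) = 2180 Pa.
Lift = ΔP · A = 2180 × 1.64 = 3580 N.

F = 3.58 kN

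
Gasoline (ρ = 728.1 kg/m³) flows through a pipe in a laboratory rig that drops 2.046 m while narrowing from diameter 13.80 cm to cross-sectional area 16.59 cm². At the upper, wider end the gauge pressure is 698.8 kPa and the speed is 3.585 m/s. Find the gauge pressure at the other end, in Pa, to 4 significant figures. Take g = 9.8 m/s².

337800 Pa

The volume flow rate is constant, so v₂ = (A₁/A₂)v₁ = (149.6/16.59)·3.585 = 32.32 m/s.
Bernoulli: P₁ + ½ρv₁² + ρg h₁ = P₂ + ½ρv₂² + ρg h₂, so P₂ = P₁ + ½ρ(v₁² − v₂²) − ρg(h₂ − h₁).
P₂ = 698800 + ½·728.1·(3.585² − 32.32²) − 728.1·9.8·(−2.046) = 698800 + (-375600) − (-14600) = 337800 Pa.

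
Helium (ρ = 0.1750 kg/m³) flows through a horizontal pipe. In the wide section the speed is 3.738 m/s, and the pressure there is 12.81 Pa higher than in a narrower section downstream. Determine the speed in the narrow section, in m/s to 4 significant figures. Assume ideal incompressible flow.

With h₁ = h₂, rearranging Bernoulli gives v₂ = √(v₁² + 2ΔP/ρ).
v₂ = √(3.738² + 2·12.81/0.1750) = √(13.97 + 146.4) = 12.66 m/s.

v₂ ≈ 12.66 m/s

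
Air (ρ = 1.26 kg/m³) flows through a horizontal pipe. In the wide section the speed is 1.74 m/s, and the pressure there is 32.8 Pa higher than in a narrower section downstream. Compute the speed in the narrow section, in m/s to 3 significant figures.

v₂ ≈ 7.42 m/s

Along the level pipe P + ½ρv² is conserved, hence v₂² = v₁² + 2(P₁ − P₂)/ρ.
v₂ = √(1.74² + 2·32.8/1.26) = √(3.03 + 52.1) = 7.42 m/s.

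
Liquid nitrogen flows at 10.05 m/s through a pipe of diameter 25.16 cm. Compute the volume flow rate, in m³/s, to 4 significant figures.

Q = 0.4997 m³/s

Q = A·v = 0.04972 m² × 10.05 m/s = 0.4997 m³/s.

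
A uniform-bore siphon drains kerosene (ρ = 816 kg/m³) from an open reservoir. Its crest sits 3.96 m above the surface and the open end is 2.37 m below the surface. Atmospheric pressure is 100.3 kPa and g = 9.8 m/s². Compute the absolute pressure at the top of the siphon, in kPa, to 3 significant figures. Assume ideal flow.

P_top = 49.7 kPa

From the surface to the outlet (both open to atmosphere, surface at rest): v = √(2g·h_out) = √(2·9.8·2.37) = 6.82 m/s.
With constant cross-section the crest speed equals v; applying Bernoulli from the surface up to the crest, P_top = P_atm − ½ρv² − ρg·h_top.
P_top = 100300 − ½·816·6.82² − 816·9.8·3.96 = 49700 Pa.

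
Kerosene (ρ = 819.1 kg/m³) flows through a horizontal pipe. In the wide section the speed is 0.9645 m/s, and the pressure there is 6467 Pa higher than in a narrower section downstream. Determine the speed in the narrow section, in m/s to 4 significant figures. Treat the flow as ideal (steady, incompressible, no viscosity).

v₂ ≈ 4.089 m/s

With h₁ = h₂, rearranging Bernoulli gives v₂ = √(v₁² + 2ΔP/ρ).
v₂ = √(0.9645² + 2·6467/819.1) = √(0.9303 + 15.79) = 4.089 m/s.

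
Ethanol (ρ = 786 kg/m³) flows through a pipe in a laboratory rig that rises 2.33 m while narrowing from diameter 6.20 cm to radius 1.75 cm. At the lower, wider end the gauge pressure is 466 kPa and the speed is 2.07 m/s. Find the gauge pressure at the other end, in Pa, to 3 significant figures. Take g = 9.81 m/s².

Continuity gives A₁v₁ = A₂v₂, so v₂ = (30.2 cm²)/(9.62 cm²) × 2.07 m/s = 6.50 m/s.
Bernoulli: P₁ + ½ρv₁² + ρg h₁ = P₂ + ½ρv₂² + ρg h₂, so P₂ = P₁ + ½ρ(v₁² − v₂²) − ρg(h₂ − h₁).
P₂ = 466000 + ½·786·(2.07² − 6.50²) − 786·9.81·(+2.33) = 466000 + (-14900) − (18000) = 433000 Pa.

P₂ = 433000 Pa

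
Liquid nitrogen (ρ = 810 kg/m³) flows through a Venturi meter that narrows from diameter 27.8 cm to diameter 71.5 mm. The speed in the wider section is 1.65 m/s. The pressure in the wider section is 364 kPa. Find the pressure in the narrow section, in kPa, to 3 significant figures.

By continuity, v₂ = v₁·A₁/A₂ = 1.65·(607/40.2) = 24.9 m/s.
The pipe is horizontal, so Bernoulli reduces to P₁ + ½ρv₁² = P₂ + ½ρv₂².
P₂ = P₁ − ½ρ(v₂² − v₁²) = 364000 − ½·810·(24.9² − 1.65²) = 364000 − 251000 = 113000 Pa.

P₂ ≈ 113 kPa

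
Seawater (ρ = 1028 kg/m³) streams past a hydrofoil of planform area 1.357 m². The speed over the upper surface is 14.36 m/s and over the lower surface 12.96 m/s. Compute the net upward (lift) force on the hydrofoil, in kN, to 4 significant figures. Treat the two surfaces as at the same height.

F ≈ 26.68 kN

From P + ½ρv² = const at equal height, P_low − P_up = ½ρ(v_up² − v_low²).
ΔP = ½·1028·(14.36² − 12.96²) = 19660 Pa.
Lift = ΔP · A = 19660 × 1.357 = 26680 N.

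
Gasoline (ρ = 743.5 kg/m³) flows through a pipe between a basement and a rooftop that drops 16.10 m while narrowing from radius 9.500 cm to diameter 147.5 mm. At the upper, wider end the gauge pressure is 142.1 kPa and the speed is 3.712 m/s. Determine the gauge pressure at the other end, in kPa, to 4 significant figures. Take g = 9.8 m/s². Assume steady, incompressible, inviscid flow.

Mass conservation (A₁v₁ = A₂v₂) gives v₂ = 3.712 × 283.5/170.9 = 6.159 m/s.
Applying Bernoulli between the two ends and solving for P₂: P₂ = P₁ + ½ρ(v₁² − v₂²) − ρgΔh.
P₂ = 142100 + ½·743.5·(3.712² − 6.159²) − 743.5·9.8·(−16.10) = 142100 + (-8981) − (-117300) = 250400 Pa.

P₂ ≈ 250.4 kPa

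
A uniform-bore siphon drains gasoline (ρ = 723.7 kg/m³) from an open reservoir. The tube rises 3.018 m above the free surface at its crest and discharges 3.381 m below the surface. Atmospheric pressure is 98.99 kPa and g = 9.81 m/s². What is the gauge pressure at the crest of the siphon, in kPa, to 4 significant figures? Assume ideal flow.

The outlet speed comes from Torricelli: v = √(2g·3.381) = 8.145 m/s.
Continuity keeps v the same throughout the tube; from surface to crest, P_atm + 0 = P_top + ½ρv² + ρg·h_top.
P_top = 98990 − ½·723.7·8.145² − 723.7·9.81·3.018 = 53560 Pa. So P_gauge = P_top − P_atm = -45430 Pa.

P_gauge ≈ -45.43 kPa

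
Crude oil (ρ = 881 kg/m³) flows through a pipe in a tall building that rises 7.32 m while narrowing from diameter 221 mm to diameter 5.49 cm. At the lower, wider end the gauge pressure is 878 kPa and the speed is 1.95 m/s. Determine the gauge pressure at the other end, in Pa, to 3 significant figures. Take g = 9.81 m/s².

By continuity, v₂ = v₁·A₁/A₂ = 1.95·(384/23.7) = 31.6 m/s.
Bernoulli: P₁ + ½ρv₁² + ρg h₁ = P₂ + ½ρv₂² + ρg h₂, so P₂ = P₁ + ½ρ(v₁² − v₂²) − ρg(h₂ − h₁).
P₂ = 878000 + ½·881·(1.95² − 31.6²) − 881·9.81·(+7.32) = 878000 + (-438000) − (63300) = 377000 Pa.

P₂ ≈ 377000 Pa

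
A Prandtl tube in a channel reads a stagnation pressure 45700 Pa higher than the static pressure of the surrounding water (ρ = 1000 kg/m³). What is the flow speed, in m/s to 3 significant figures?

v = 9.56 m/s

The dynamic pressure equals the rise in static pressure at the stagnation point: ΔP = ½ρv².
v = √(2ΔP/ρ) = √(2·45700/1000) = 9.56 m/s.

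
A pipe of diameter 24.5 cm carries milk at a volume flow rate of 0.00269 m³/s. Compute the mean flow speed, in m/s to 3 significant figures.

0.0571 m/s

Q = 0.00269 m³/s = 0.00269 m³/s.
v = Q/A = 0.00269 / 0.0471 = 0.0571 m/s.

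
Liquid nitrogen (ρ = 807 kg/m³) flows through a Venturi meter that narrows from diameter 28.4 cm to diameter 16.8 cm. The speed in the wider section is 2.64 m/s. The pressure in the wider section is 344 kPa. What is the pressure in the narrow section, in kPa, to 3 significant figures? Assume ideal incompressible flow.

P₂ = 324 kPa

Mass conservation (A₁v₁ = A₂v₂) gives v₂ = 2.64 × 633/222 = 7.54 m/s.
With no height change, Bernoulli's equation is P₁ + ½ρv₁² = P₂ + ½ρv₂².
P₂ = P₁ − ½ρ(v₂² − v₁²) = 344000 − ½·807·(7.54² − 2.64²) = 344000 − 20200 = 324000 Pa.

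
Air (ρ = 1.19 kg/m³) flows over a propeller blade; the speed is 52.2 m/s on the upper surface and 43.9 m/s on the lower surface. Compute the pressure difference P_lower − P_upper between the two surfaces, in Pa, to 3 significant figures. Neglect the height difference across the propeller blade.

Bernoulli (same height): P_lower − P_upper = ½ρ(v_upper² − v_lower²).
ΔP = ½·1.19·(52.2² − 43.9²) = 475 Pa.

475 Pa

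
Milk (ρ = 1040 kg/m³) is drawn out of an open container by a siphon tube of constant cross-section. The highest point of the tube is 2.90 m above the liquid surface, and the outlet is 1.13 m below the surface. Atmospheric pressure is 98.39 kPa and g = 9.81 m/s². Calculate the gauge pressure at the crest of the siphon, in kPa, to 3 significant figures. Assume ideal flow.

From the surface to the outlet (both open to atmosphere, surface at rest): v = √(2g·h_out) = √(2·9.81·1.13) = 4.71 m/s.
With constant cross-section the crest speed equals v; applying Bernoulli from the surface up to the crest, P_top = P_atm − ½ρv² − ρg·h_top.
P_top = 98390 − ½·1040·4.71² − 1040·9.81·2.90 = 57300 Pa. So P_gauge = P_top − P_atm = -41100 Pa.

P_gauge ≈ -41.1 kPa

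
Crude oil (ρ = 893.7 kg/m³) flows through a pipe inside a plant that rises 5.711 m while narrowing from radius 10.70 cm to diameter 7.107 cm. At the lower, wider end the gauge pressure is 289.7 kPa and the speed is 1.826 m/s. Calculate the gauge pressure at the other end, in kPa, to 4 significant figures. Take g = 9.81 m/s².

P₂ ≈ 118.6 kPa

The volume flow rate is constant, so v₂ = (A₁/A₂)v₁ = (359.7/39.67)·1.826 = 16.56 m/s.
Energy conservation along the streamline gives P₂ = P₁ − ½ρ(v₂² − v₁²) − ρg(h₂ − h₁).
P₂ = 289700 + ½·893.7·(1.826² − 16.56²) − 893.7·9.81·(+5.711) = 289700 + (-121000) − (50070) = 118600 Pa.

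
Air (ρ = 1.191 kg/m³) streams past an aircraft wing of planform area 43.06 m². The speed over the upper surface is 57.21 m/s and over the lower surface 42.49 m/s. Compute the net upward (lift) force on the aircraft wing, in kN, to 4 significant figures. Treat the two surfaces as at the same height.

F ≈ 37.63 kN

From P + ½ρv² = const at equal height, P_low − P_up = ½ρ(v_up² − v_low²).
ΔP = ½·1.191·(57.21² − 42.49²) = 873.9 Pa.
Lift = ΔP · A = 873.9 × 43.06 = 37630 N.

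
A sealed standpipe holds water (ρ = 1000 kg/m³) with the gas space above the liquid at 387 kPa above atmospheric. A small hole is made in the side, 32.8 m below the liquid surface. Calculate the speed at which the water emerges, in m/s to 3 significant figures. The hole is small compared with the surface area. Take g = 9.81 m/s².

v ≈ 37.7 m/s

Take point 1 at the surface (v₁ ≈ 0) and point 2 at the hole (at atmospheric pressure). Bernoulli: P₁ + ρg h = P_atm + ½ρv₂².
With P₁ − P_atm = 387000 Pa, v₂ = √(2gh + 2ΔP/ρ) = √(2·9.81·32.8 + 2·387000/1000) = 37.7 m/s.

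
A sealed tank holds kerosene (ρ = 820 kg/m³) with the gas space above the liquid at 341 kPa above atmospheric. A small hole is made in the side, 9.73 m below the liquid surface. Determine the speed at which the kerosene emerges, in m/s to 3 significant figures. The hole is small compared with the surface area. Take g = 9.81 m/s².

32.0 m/s

Take point 1 at the surface (v₁ ≈ 0) and point 2 at the hole (at atmospheric pressure). Bernoulli: P₁ + ρg h = P_atm + ½ρv₂².
With P₁ − P_atm = 341000 Pa, v₂ = √(2gh + 2ΔP/ρ) = √(2·9.81·9.73 + 2·341000/820) = 32.0 m/s.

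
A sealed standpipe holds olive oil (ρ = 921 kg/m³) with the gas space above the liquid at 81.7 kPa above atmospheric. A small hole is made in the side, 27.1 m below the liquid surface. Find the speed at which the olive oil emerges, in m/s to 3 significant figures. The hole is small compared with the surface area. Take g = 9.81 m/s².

26.6 m/s

Take point 1 at the surface (v₁ ≈ 0) and point 2 at the hole (at atmospheric pressure). Bernoulli: P₁ + ρg h = P_atm + ½ρv₂².
With P₁ − P_atm = 81700 Pa, v₂ = √(2gh + 2ΔP/ρ) = √(2·9.81·27.1 + 2·81700/921) = 26.6 m/s.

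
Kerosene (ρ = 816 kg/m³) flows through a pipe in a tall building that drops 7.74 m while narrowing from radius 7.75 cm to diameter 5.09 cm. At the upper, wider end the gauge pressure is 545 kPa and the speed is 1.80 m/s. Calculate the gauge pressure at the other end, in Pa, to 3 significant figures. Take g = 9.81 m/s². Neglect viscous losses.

By continuity, v₂ = v₁·A₁/A₂ = 1.80·(189/20.3) = 16.7 m/s.
Bernoulli: P₁ + ½ρv₁² + ρg h₁ = P₂ + ½ρv₂² + ρg h₂, so P₂ = P₁ + ½ρ(v₁² − v₂²) − ρg(h₂ − h₁).
P₂ = 545000 + ½·816·(1.80² − 16.7²) − 816·9.81·(−7.74) = 545000 + (-112000) − (-62000) = 495000 Pa.

P₂ = 495000 Pa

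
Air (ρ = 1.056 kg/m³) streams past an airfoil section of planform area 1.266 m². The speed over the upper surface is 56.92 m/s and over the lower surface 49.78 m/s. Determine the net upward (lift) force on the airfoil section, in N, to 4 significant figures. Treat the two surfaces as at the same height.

509.2 N

From P + ½ρv² = const at equal height, P_low − P_up = ½ρ(v_up² − v_low²).
ΔP = ½·1.056·(56.92² − 49.78²) = 402.3 Pa.
Lift = ΔP · A = 402.3 × 1.266 = 509.2 N.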